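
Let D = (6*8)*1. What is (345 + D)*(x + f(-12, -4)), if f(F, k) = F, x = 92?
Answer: 31440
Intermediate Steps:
D = 48 (D = 48*1 = 48)
(345 + D)*(x + f(-12, -4)) = (345 + 48)*(92 - 12) = 393*80 = 31440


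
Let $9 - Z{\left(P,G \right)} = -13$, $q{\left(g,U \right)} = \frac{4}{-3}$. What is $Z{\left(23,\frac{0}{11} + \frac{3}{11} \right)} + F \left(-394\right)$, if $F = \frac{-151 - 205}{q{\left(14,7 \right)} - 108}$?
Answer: $- \frac{51697}{41} \approx -1260.9$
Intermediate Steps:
$q{\left(g,U \right)} = - \frac{4}{3}$ ($q{\left(g,U \right)} = 4 \left(- \frac{1}{3}\right) = - \frac{4}{3}$)
$Z{\left(P,G \right)} = 22$ ($Z{\left(P,G \right)} = 9 - -13 = 9 + 13 = 22$)
$F = \frac{267}{82}$ ($F = \frac{-151 - 205}{- \frac{4}{3} - 108} = - \frac{356}{- \frac{328}{3}} = \left(-356\right) \left(- \frac{3}{328}\right) = \frac{267}{82} \approx 3.2561$)
$Z{\left(23,\frac{0}{11} + \frac{3}{11} \right)} + F \left(-394\right) = 22 + \frac{267}{82} \left(-394\right) = 22 - \frac{52599}{41} = - \frac{51697}{41}$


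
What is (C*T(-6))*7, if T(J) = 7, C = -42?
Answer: -2058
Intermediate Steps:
(C*T(-6))*7 = -42*7*7 = -294*7 = -2058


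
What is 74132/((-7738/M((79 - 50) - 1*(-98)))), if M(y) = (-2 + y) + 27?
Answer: -5634032/3869 ≈ -1456.2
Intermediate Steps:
M(y) = 25 + y
74132/((-7738/M((79 - 50) - 1*(-98)))) = 74132/((-7738/(25 + ((79 - 50) - 1*(-98))))) = 74132/((-7738/(25 + (29 + 98)))) = 74132/((-7738/(25 + 127))) = 74132/((-7738/152)) = 74132/((-7738*1/152)) = 74132/(-3869/76) = 74132*(-76/3869) = -5634032/3869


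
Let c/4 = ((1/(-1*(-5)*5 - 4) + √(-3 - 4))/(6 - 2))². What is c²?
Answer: 1188881/388962 - 1543*I*√7/18522 ≈ 3.0565 - 0.22041*I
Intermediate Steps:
c = 4*(1/84 + I*√7/4)² (c = 4*((1/(-1*(-5)*5 - 4) + √(-3 - 4))/(6 - 2))² = 4*((1/(5*5 - 4) + √(-7))/4)² = 4*((1/(25 - 4) + I*√7)*(¼))² = 4*((1/21 + I*√7)*(¼))² = 4*(1/84 + I*√7/4)² ≈ -1.7494 + 0.062994*I)
c² = (-1543/882 + I*√7/42)²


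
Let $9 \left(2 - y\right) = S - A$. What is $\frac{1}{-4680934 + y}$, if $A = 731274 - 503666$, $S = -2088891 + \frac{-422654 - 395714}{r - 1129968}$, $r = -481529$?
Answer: $- \frac{14503473}{64156740506201} \approx -2.2606 \cdot 10^{-7}$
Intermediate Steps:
$S = - \frac{3366240761459}{1611497}$ ($S = -2088891 + \frac{-422654 - 395714}{-481529 - 1129968} = -2088891 - \frac{818368}{-1611497} = -2088891 - - \frac{818368}{1611497} = -2088891 + \frac{818368}{1611497} = - \frac{3366240761459}{1611497} \approx -2.0889 \cdot 10^{6}$)
$A = 227608$ ($A = 731274 - 503666 = 227608$)
$y = \frac{3733059377581}{14503473}$ ($y = 2 - \frac{- \frac{3366240761459}{1611497} - 227608}{9} = 2 - - \frac{3733030370635}{14503473} = 2 + \frac{3733030370635}{14503473} = \frac{3733059377581}{14503473} \approx 2.5739 \cdot 10^{5}$)
$\frac{1}{-4680934 + y} = \frac{1}{-4680934 + \frac{3733059377581}{14503473}} = \frac{1}{- \frac{64156740506201}{14503473}} = - \frac{14503473}{64156740506201}$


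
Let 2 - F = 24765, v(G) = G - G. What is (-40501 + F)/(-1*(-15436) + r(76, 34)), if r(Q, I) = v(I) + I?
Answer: -32632/7735 ≈ -4.2187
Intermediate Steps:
v(G) = 0
F = -24763 (F = 2 - 1*24765 = 2 - 24765 = -24763)
r(Q, I) = I (r(Q, I) = 0 + I = I)
(-40501 + F)/(-1*(-15436) + r(76, 34)) = (-40501 - 24763)/(-1*(-15436) + 34) = -65264/(15436 + 34) = -65264/15470 = -65264*1/15470 = -32632/7735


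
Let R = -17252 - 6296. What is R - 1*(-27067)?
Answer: 3519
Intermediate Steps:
R = -23548
R - 1*(-27067) = -23548 - 1*(-27067) = -23548 + 27067 = 3519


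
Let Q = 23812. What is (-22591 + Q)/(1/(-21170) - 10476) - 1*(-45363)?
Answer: 10060440618753/221776921 ≈ 45363.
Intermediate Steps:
(-22591 + Q)/(1/(-21170) - 10476) - 1*(-45363) = (-22591 + 23812)/(1/(-21170) - 10476) - 1*(-45363) = 1221/(-1/21170 - 10476) + 45363 = 1221/(-221776921/21170) + 45363 = 1221*(-21170/221776921) + 45363 = -25848570/221776921 + 45363 = 10060440618753/221776921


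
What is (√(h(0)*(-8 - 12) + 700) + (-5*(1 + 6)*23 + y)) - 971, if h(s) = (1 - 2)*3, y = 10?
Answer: -1766 + 2*√190 ≈ -1738.4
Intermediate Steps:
h(s) = -3 (h(s) = -1*3 = -3)
(√(h(0)*(-8 - 12) + 700) + (-5*(1 + 6)*23 + y)) - 971 = (√(-3*(-8 - 12) + 700) + (-5*(1 + 6)*23 + 10)) - 971 = (√(-3*(-20) + 700) + (-5*7*23 + 10)) - 971 = (√(60 + 700) + (-35*23 + 10)) - 971 = (√760 + (-805 + 10)) - 971 = (2*√190 - 795) - 971 = (-795 + 2*√190) - 971 = -1766 + 2*√190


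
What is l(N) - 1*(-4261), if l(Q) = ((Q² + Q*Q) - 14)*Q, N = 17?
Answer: 13849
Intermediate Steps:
l(Q) = Q*(-14 + 2*Q²) (l(Q) = ((Q² + Q²) - 14)*Q = (2*Q² - 14)*Q = (-14 + 2*Q²)*Q = Q*(-14 + 2*Q²))
l(N) - 1*(-4261) = 2*17*(-7 + 17²) - 1*(-4261) = 2*17*(-7 + 289) + 4261 = 2*17*282 + 4261 = 9588 + 4261 = 13849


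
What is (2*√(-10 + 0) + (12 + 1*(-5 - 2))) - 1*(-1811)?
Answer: 1816 + 2*I*√10 ≈ 1816.0 + 6.3246*I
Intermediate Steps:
(2*√(-10 + 0) + (12 + 1*(-5 - 2))) - 1*(-1811) = (2*√(-10) + (12 + 1*(-7))) + 1811 = (2*(I*√10) + (12 - 7)) + 1811 = (2*I*√10 + 5) + 1811 = (5 + 2*I*√10) + 1811 = 1816 + 2*I*√10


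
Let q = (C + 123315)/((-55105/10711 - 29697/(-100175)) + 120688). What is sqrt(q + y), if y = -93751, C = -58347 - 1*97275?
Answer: I*sqrt(43666328360138009040640155550074)/21581655890932 ≈ 306.19*I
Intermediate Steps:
C = -155622 (C = -58347 - 97275 = -155622)
q = -11554861582825/43163311781864 (q = (-155622 + 123315)/((-55105/10711 - 29697/(-100175)) + 120688) = -32307/((-55105*1/10711 - 29697*(-1/100175)) + 120688) = -32307/((-55105/10711 + 29697/100175) + 120688) = -32307/(-5202058808/1072974425 + 120688) = -32307/129489935345592/1072974425 = -32307*1072974425/129489935345592 = -11554861582825/43163311781864 ≈ -0.26770)
sqrt(q + y) = sqrt(-11554861582825/43163311781864 - 93751) = sqrt(-4046615197723114689/43163311781864) = I*sqrt(43666328360138009040640155550074)/21581655890932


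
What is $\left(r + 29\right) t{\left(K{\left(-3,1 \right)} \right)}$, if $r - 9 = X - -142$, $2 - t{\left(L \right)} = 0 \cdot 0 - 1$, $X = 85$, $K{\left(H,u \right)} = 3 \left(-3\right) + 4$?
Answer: $795$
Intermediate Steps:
$K{\left(H,u \right)} = -5$ ($K{\left(H,u \right)} = -9 + 4 = -5$)
$t{\left(L \right)} = 3$ ($t{\left(L \right)} = 2 - \left(0 \cdot 0 - 1\right) = 2 - \left(0 - 1\right) = 2 - -1 = 2 + 1 = 3$)
$r = 236$ ($r = 9 + \left(85 - -142\right) = 9 + \left(85 + 142\right) = 9 + 227 = 236$)
$\left(r + 29\right) t{\left(K{\left(-3,1 \right)} \right)} = \left(236 + 29\right) 3 = 265 \cdot 3 = 795$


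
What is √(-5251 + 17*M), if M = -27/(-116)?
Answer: I*√17651053/58 ≈ 72.437*I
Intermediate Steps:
M = 27/116 (M = -27*(-1/116) = 27/116 ≈ 0.23276)
√(-5251 + 17*M) = √(-5251 + 17*(27/116)) = √(-5251 + 459/116) = √(-608657/116) = I*√17651053/58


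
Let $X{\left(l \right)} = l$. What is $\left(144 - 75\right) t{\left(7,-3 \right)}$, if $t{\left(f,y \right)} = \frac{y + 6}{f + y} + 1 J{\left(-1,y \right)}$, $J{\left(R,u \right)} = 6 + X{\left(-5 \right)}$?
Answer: $\frac{483}{4} \approx 120.75$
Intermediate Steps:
$J{\left(R,u \right)} = 1$ ($J{\left(R,u \right)} = 6 - 5 = 1$)
$t{\left(f,y \right)} = 1 + \frac{6 + y}{f + y}$ ($t{\left(f,y \right)} = \frac{y + 6}{f + y} + 1 \cdot 1 = \frac{6 + y}{f + y} + 1 = 1 + \frac{6 + y}{f + y}$)
$\left(144 - 75\right) t{\left(7,-3 \right)} = \left(144 - 75\right) \frac{6 + 7 + 2 \left(-3\right)}{7 - 3} = 69 \frac{6 + 7 - 6}{4} = 69 \cdot \frac{1}{4} \cdot 7 = 69 \cdot \frac{7}{4} = \frac{483}{4}$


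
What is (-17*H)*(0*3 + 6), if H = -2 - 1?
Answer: 306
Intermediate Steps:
H = -3
(-17*H)*(0*3 + 6) = (-17*(-3))*(0*3 + 6) = 51*(0 + 6) = 51*6 = 306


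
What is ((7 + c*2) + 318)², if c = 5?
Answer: 112225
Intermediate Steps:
((7 + c*2) + 318)² = ((7 + 5*2) + 318)² = ((7 + 10) + 318)² = (17 + 318)² = 335² = 112225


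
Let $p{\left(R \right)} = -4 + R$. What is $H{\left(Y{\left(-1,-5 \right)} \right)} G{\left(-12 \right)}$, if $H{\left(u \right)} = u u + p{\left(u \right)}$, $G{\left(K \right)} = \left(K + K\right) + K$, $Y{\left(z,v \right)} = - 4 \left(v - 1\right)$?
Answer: $-21456$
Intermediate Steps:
$Y{\left(z,v \right)} = 4 - 4 v$ ($Y{\left(z,v \right)} = - 4 \left(-1 + v\right) = 4 - 4 v$)
$G{\left(K \right)} = 3 K$ ($G{\left(K \right)} = 2 K + K = 3 K$)
$H{\left(u \right)} = -4 + u + u^{2}$ ($H{\left(u \right)} = u u + \left(-4 + u\right) = u^{2} + \left(-4 + u\right) = -4 + u + u^{2}$)
$H{\left(Y{\left(-1,-5 \right)} \right)} G{\left(-12 \right)} = \left(-4 + \left(4 - -20\right) + \left(4 - -20\right)^{2}\right) 3 \left(-12\right) = \left(-4 + \left(4 + 20\right) + \left(4 + 20\right)^{2}\right) \left(-36\right) = \left(-4 + 24 + 24^{2}\right) \left(-36\right) = \left(-4 + 24 + 576\right) \left(-36\right) = 596 \left(-36\right) = -21456$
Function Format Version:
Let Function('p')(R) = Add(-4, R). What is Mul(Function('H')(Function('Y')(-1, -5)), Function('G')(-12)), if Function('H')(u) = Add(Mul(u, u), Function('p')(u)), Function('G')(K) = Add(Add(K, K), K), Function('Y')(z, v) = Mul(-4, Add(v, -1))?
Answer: -21456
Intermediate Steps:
Function('Y')(z, v) = Add(4, Mul(-4, v)) (Function('Y')(z, v) = Mul(-4, Add(-1, v)) = Add(4, Mul(-4, v)))
Function('G')(K) = Mul(3, K) (Function('G')(K) = Add(Mul(2, K), K) = Mul(3, K))
Function('H')(u) = Add(-4, u, Pow(u, 2)) (Function('H')(u) = Add(Mul(u, u), Add(-4, u)) = Add(Pow(u, 2), Add(-4, u)) = Add(-4, u, Pow(u, 2)))
Mul(Function('H')(Function('Y')(-1, -5)), Function('G')(-12)) = Mul(Add(-4, Add(4, Mul(-4, -5)), Pow(Add(4, Mul(-4, -5)), 2)), Mul(3, -12)) = Mul(Add(-4, Add(4, 20), Pow(Add(4, 20), 2)), -36) = Mul(Add(-4, 24, Pow(24, 2)), -36) = Mul(Add(-4, 24, 576), -36) = Mul(596, -36) = -21456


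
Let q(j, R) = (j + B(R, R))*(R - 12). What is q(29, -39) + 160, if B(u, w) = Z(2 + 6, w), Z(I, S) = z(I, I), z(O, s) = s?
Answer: -1727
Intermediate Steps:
Z(I, S) = I
B(u, w) = 8 (B(u, w) = 2 + 6 = 8)
q(j, R) = (-12 + R)*(8 + j) (q(j, R) = (j + 8)*(R - 12) = (8 + j)*(-12 + R) = (-12 + R)*(8 + j))
q(29, -39) + 160 = (-96 - 12*29 + 8*(-39) - 39*29) + 160 = (-96 - 348 - 312 - 1131) + 160 = -1887 + 160 = -1727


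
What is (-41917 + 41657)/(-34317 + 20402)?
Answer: 52/2783 ≈ 0.018685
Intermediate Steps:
(-41917 + 41657)/(-34317 + 20402) = -260/(-13915) = -260*(-1/13915) = 52/2783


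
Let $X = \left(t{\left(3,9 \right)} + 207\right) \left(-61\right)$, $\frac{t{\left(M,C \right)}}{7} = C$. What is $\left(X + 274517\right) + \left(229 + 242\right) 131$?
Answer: $319748$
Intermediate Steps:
$t{\left(M,C \right)} = 7 C$
$X = -16470$ ($X = \left(7 \cdot 9 + 207\right) \left(-61\right) = \left(63 + 207\right) \left(-61\right) = 270 \left(-61\right) = -16470$)
$\left(X + 274517\right) + \left(229 + 242\right) 131 = \left(-16470 + 274517\right) + \left(229 + 242\right) 131 = 258047 + 471 \cdot 131 = 258047 + 61701 = 319748$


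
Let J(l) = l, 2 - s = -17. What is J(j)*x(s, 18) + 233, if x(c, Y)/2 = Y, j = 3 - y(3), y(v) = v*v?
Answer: 17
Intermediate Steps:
y(v) = v²
s = 19 (s = 2 - 1*(-17) = 2 + 17 = 19)
j = -6 (j = 3 - 1*3² = 3 - 1*9 = 3 - 9 = -6)
x(c, Y) = 2*Y
J(j)*x(s, 18) + 233 = -12*18 + 233 = -6*36 + 233 = -216 + 233 = 17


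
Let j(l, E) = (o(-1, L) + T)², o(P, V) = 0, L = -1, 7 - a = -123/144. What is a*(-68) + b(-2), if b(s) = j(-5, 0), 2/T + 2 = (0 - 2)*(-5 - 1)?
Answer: -160213/300 ≈ -534.04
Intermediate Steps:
a = 377/48 (a = 7 - (-123)/144 = 7 - 1*(-41/48) = 7 + 41/48 = 377/48 ≈ 7.8542)
T = ⅕ (T = 2/(-2 + (0 - 2)*(-5 - 1)) = 2/(-2 - 2*(-6)) = 2/(-2 + 12) = 2/10 = 2*(⅒) = ⅕ ≈ 0.20000)
j(l, E) = 1/25 (j(l, E) = (0 + ⅕)² = (⅕)² = 1/25)
b(s) = 1/25
a*(-68) + b(-2) = (377/48)*(-68) + 1/25 = -6409/12 + 1/25 = -160213/300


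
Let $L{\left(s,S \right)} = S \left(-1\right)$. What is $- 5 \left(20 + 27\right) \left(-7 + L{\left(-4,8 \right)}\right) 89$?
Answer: $313725$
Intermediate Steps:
$L{\left(s,S \right)} = - S$
$- 5 \left(20 + 27\right) \left(-7 + L{\left(-4,8 \right)}\right) 89 = - 5 \left(20 + 27\right) \left(-7 - 8\right) 89 = - 5 \cdot 47 \left(-7 - 8\right) 89 = - 5 \cdot 47 \left(-15\right) 89 = \left(-5\right) \left(-705\right) 89 = 3525 \cdot 89 = 313725$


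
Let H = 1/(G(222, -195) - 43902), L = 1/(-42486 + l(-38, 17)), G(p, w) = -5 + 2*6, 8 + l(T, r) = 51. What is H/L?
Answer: 42443/43895 ≈ 0.96692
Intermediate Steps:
l(T, r) = 43 (l(T, r) = -8 + 51 = 43)
G(p, w) = 7 (G(p, w) = -5 + 12 = 7)
L = -1/42443 (L = 1/(-42486 + 43) = 1/(-42443) = -1/42443 ≈ -2.3561e-5)
H = -1/43895 (H = 1/(7 - 43902) = 1/(-43895) = -1/43895 ≈ -2.2782e-5)
H/L = -1/(43895*(-1/42443)) = -1/43895*(-42443) = 42443/43895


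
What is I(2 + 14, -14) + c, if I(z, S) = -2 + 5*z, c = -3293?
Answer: -3215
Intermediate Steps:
I(2 + 14, -14) + c = (-2 + 5*(2 + 14)) - 3293 = (-2 + 5*16) - 3293 = (-2 + 80) - 3293 = 78 - 3293 = -3215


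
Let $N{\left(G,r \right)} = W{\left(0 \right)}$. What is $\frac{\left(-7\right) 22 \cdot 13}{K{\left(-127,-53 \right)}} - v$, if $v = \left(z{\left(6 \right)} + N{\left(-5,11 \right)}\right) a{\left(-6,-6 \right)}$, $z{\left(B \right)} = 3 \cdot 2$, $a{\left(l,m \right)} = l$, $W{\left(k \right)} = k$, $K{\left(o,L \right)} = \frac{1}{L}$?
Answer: $106142$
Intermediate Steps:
$z{\left(B \right)} = 6$
$N{\left(G,r \right)} = 0$
$v = -36$ ($v = \left(6 + 0\right) \left(-6\right) = 6 \left(-6\right) = -36$)
$\frac{\left(-7\right) 22 \cdot 13}{K{\left(-127,-53 \right)}} - v = \frac{\left(-7\right) 22 \cdot 13}{\frac{1}{-53}} - -36 = \frac{\left(-154\right) 13}{- \frac{1}{53}} + 36 = \left(-2002\right) \left(-53\right) + 36 = 106106 + 36 = 106142$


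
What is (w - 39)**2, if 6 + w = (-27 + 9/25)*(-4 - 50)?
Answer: 1213755921/625 ≈ 1.9420e+6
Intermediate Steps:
w = 35814/25 (w = -6 + (-27 + 9/25)*(-4 - 50) = -6 + (-27 + 9*(1/25))*(-54) = -6 + (-27 + 9/25)*(-54) = -6 - 666/25*(-54) = -6 + 35964/25 = 35814/25 ≈ 1432.6)
(w - 39)**2 = (35814/25 - 39)**2 = (34839/25)**2 = 1213755921/625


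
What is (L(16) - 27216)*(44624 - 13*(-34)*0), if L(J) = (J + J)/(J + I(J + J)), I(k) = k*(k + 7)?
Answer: -95944366688/79 ≈ -1.2145e+9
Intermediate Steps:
I(k) = k*(7 + k)
L(J) = 2*J/(J + 2*J*(7 + 2*J)) (L(J) = (J + J)/(J + (J + J)*(7 + (J + J))) = (2*J)/(J + (2*J)*(7 + 2*J)) = (2*J)/(J + 2*J*(7 + 2*J)) = 2*J/(J + 2*J*(7 + 2*J)))
(L(16) - 27216)*(44624 - 13*(-34)*0) = (2/(15 + 4*16) - 27216)*(44624 - 13*(-34)*0) = (2/(15 + 64) - 27216)*(44624 + 442*0) = (2/79 - 27216)*(44624 + 0) = (2*(1/79) - 27216)*44624 = (2/79 - 27216)*44624 = -2150062/79*44624 = -95944366688/79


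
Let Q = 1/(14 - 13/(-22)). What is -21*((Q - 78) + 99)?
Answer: -47341/107 ≈ -442.44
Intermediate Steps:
Q = 22/321 (Q = 1/(14 - 13*(-1/22)) = 1/(14 + 13/22) = 1/(321/22) = 22/321 ≈ 0.068536)
-21*((Q - 78) + 99) = -21*((22/321 - 78) + 99) = -21*(-25016/321 + 99) = -21*6763/321 = -47341/107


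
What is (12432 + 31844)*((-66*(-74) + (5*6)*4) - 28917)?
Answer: -1058771988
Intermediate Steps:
(12432 + 31844)*((-66*(-74) + (5*6)*4) - 28917) = 44276*((4884 + 30*4) - 28917) = 44276*((4884 + 120) - 28917) = 44276*(5004 - 28917) = 44276*(-23913) = -1058771988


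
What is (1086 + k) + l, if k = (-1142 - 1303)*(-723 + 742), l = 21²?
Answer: -44928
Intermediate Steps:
l = 441
k = -46455 (k = -2445*19 = -46455)
(1086 + k) + l = (1086 - 46455) + 441 = -45369 + 441 = -44928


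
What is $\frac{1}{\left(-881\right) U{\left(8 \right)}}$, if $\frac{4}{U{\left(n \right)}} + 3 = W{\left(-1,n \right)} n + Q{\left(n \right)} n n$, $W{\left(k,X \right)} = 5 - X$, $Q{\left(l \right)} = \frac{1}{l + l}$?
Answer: $\frac{23}{3524} \approx 0.0065267$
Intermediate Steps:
$Q{\left(l \right)} = \frac{1}{2 l}$
$U{\left(n \right)} = \frac{4}{-3 + \frac{n}{2} + n \left(5 - n\right)}$ ($U{\left(n \right)} = \frac{4}{-3 + \left(\left(5 - n\right) n + \frac{1}{2 n} n n\right)} = \frac{4}{-3 + \left(n \left(5 - n\right) + \frac{n}{2}\right)} = \frac{4}{-3 + \left(\frac{n}{2} + n \left(5 - n\right)\right)} = \frac{4}{-3 + \frac{n}{2} + n \left(5 - n\right)}$)
$\frac{1}{\left(-881\right) U{\left(8 \right)}} = \frac{1}{\left(-881\right) \left(- \frac{8}{6 - 8 + 2 \cdot 8 \left(-5 + 8\right)}\right)} = \frac{1}{\left(-881\right) \left(- \frac{8}{6 - 8 + 2 \cdot 8 \cdot 3}\right)} = \frac{1}{\left(-881\right) \left(- \frac{8}{6 - 8 + 48}\right)} = \frac{1}{\left(-881\right) \left(- \frac{8}{46}\right)} = \frac{1}{\left(-881\right) \left(\left(-8\right) \frac{1}{46}\right)} = \frac{1}{\left(-881\right) \left(- \frac{4}{23}\right)} = \frac{1}{\frac{3524}{23}} = \frac{23}{3524}$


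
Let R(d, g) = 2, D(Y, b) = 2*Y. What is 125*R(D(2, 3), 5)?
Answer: 250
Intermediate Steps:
125*R(D(2, 3), 5) = 125*2 = 250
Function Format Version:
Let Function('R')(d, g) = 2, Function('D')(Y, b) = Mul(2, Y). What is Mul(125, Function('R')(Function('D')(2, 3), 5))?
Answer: 250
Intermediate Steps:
Mul(125, Function('R')(Function('D')(2, 3), 5)) = Mul(125, 2) = 250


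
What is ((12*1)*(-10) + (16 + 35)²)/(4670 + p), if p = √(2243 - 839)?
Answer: 5793135/10903748 - 7443*√39/10903748 ≈ 0.52703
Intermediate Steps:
p = 6*√39 (p = √1404 = 6*√39 ≈ 37.470)
((12*1)*(-10) + (16 + 35)²)/(4670 + p) = ((12*1)*(-10) + (16 + 35)²)/(4670 + 6*√39) = (12*(-10) + 51²)/(4670 + 6*√39) = (-120 + 2601)/(4670 + 6*√39) = 2481/(4670 + 6*√39)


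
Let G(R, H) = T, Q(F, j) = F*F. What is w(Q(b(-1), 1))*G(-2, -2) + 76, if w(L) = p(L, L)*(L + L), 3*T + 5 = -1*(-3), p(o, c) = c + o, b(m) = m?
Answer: 220/3 ≈ 73.333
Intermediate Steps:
T = -⅔ (T = -5/3 + (-1*(-3))/3 = -5/3 + (⅓)*3 = -5/3 + 1 = -⅔ ≈ -0.66667)
Q(F, j) = F²
G(R, H) = -⅔
w(L) = 4*L² (w(L) = (L + L)*(L + L) = (2*L)*(2*L) = 4*L²)
w(Q(b(-1), 1))*G(-2, -2) + 76 = (4*((-1)²)²)*(-⅔) + 76 = (4*1²)*(-⅔) + 76 = (4*1)*(-⅔) + 76 = 4*(-⅔) + 76 = -8/3 + 76 = 220/3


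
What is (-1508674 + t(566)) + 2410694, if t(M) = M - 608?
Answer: 901978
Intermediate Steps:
t(M) = -608 + M
(-1508674 + t(566)) + 2410694 = (-1508674 + (-608 + 566)) + 2410694 = (-1508674 - 42) + 2410694 = -1508716 + 2410694 = 901978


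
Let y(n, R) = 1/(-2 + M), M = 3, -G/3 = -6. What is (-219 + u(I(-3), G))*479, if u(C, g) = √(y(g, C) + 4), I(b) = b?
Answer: -104901 + 479*√5 ≈ -1.0383e+5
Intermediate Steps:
G = 18 (G = -3*(-6) = 18)
y(n, R) = 1 (y(n, R) = 1/(-2 + 3) = 1/1 = 1)
u(C, g) = √5 (u(C, g) = √(1 + 4) = √5)
(-219 + u(I(-3), G))*479 = (-219 + √5)*479 = -104901 + 479*√5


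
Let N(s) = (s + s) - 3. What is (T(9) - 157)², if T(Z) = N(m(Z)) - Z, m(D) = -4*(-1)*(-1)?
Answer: 31329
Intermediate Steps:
m(D) = -4 (m(D) = 4*(-1) = -4)
N(s) = -3 + 2*s (N(s) = 2*s - 3 = -3 + 2*s)
T(Z) = -11 - Z (T(Z) = (-3 + 2*(-4)) - Z = (-3 - 8) - Z = -11 - Z)
(T(9) - 157)² = ((-11 - 1*9) - 157)² = ((-11 - 9) - 157)² = (-20 - 157)² = (-177)² = 31329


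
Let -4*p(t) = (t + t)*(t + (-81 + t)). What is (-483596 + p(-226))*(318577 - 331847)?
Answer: 7216557750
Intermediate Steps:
p(t) = -t*(-81 + 2*t)/2 (p(t) = -(t + t)*(t + (-81 + t))/4 = -2*t*(-81 + 2*t)/4 = -t*(-81 + 2*t)/2)
(-483596 + p(-226))*(318577 - 331847) = (-483596 + (½)*(-226)*(81 - 2*(-226)))*(318577 - 331847) = (-483596 + (½)*(-226)*(81 + 452))*(-13270) = (-483596 + (½)*(-226)*533)*(-13270) = (-483596 - 60229)*(-13270) = -543825*(-13270) = 7216557750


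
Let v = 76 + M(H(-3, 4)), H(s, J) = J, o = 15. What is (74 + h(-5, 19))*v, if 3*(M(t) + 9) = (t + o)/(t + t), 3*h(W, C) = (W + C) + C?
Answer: 138295/24 ≈ 5762.3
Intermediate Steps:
h(W, C) = W/3 + 2*C/3 (h(W, C) = ((W + C) + C)/3 = ((C + W) + C)/3 = (W + 2*C)/3 = W/3 + 2*C/3)
M(t) = -9 + (15 + t)/(6*t) (M(t) = -9 + ((t + 15)/(t + t))/3 = -9 + ((15 + t)/((2*t)))/3 = -9 + ((15 + t)*(1/(2*t)))/3 = -9 + ((15 + t)/(2*t))/3 = -9 + (15 + t)/(6*t))
v = 1627/24 (v = 76 + (⅙)*(15 - 53*4)/4 = 76 + (⅙)*(¼)*(15 - 212) = 76 + (⅙)*(¼)*(-197) = 76 - 197/24 = 1627/24 ≈ 67.792)
(74 + h(-5, 19))*v = (74 + ((⅓)*(-5) + (⅔)*19))*(1627/24) = (74 + (-5/3 + 38/3))*(1627/24) = (74 + 11)*(1627/24) = 85*(1627/24) = 138295/24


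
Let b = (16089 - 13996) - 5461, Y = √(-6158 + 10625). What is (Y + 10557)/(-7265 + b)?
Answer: -10557/10633 - √4467/10633 ≈ -0.99914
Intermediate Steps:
Y = √4467 ≈ 66.836
b = -3368 (b = 2093 - 5461 = -3368)
(Y + 10557)/(-7265 + b) = (√4467 + 10557)/(-7265 - 3368) = (10557 + √4467)/(-10633) = (10557 + √4467)*(-1/10633) = -10557/10633 - √4467/10633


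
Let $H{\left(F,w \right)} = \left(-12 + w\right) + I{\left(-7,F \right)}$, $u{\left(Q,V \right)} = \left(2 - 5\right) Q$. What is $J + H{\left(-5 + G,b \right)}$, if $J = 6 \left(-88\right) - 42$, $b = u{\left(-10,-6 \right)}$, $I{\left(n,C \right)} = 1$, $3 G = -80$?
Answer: $-551$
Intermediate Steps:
$G = - \frac{80}{3}$ ($G = \frac{1}{3} \left(-80\right) = - \frac{80}{3} \approx -26.667$)
$u{\left(Q,V \right)} = - 3 Q$
$b = 30$ ($b = \left(-3\right) \left(-10\right) = 30$)
$H{\left(F,w \right)} = -11 + w$ ($H{\left(F,w \right)} = \left(-12 + w\right) + 1 = -11 + w$)
$J = -570$ ($J = -528 - 42 = -570$)
$J + H{\left(-5 + G,b \right)} = -570 + \left(-11 + 30\right) = -570 + 19 = -551$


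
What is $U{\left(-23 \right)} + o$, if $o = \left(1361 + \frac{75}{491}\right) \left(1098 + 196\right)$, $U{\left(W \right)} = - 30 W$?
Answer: $\frac{865152634}{491} \approx 1.762 \cdot 10^{6}$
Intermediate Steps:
$o = \frac{864813844}{491}$ ($o = \left(1361 + 75 \cdot \frac{1}{491}\right) 1294 = \left(1361 + \frac{75}{491}\right) 1294 = \frac{668326}{491} \cdot 1294 = \frac{864813844}{491} \approx 1.7613 \cdot 10^{6}$)
$U{\left(-23 \right)} + o = \left(-30\right) \left(-23\right) + \frac{864813844}{491} = 690 + \frac{864813844}{491} = \frac{865152634}{491}$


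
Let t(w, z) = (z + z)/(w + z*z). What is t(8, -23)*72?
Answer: -1104/179 ≈ -6.1676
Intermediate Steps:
t(w, z) = 2*z/(w + z²) (t(w, z) = (2*z)/(w + z²) = 2*z/(w + z²))
t(8, -23)*72 = (2*(-23)/(8 + (-23)²))*72 = (2*(-23)/(8 + 529))*72 = (2*(-23)/537)*72 = (2*(-23)*(1/537))*72 = -46/537*72 = -1104/179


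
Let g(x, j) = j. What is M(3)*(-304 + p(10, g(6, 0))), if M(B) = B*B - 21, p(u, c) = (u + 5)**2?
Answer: 948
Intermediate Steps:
p(u, c) = (5 + u)**2
M(B) = -21 + B**2 (M(B) = B**2 - 21 = -21 + B**2)
M(3)*(-304 + p(10, g(6, 0))) = (-21 + 3**2)*(-304 + (5 + 10)**2) = (-21 + 9)*(-304 + 15**2) = -12*(-304 + 225) = -12*(-79) = 948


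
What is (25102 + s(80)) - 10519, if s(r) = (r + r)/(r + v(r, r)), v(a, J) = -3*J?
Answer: 14582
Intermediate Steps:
s(r) = -1 (s(r) = (r + r)/(r - 3*r) = (2*r)/((-2*r)) = (2*r)*(-1/(2*r)) = -1)
(25102 + s(80)) - 10519 = (25102 - 1) - 10519 = 25101 - 10519 = 14582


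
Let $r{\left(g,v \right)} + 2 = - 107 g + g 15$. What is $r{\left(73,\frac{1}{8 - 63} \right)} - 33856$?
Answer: $-40574$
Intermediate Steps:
$r{\left(g,v \right)} = -2 - 92 g$ ($r{\left(g,v \right)} = -2 - \left(107 g - g 15\right) = -2 + \left(- 107 g + 15 g\right) = -2 - 92 g$)
$r{\left(73,\frac{1}{8 - 63} \right)} - 33856 = \left(-2 - 6716\right) - 33856 = -6718 - 33856 = -40574$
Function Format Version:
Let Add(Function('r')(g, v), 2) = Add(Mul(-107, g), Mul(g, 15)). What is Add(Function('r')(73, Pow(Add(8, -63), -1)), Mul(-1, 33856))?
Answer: -40574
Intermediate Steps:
Function('r')(g, v) = Add(-2, Mul(-92, g)) (Function('r')(g, v) = Add(-2, Add(Mul(-107, g), Mul(g, 15))) = Add(-2, Add(Mul(-107, g), Mul(15, g))) = Add(-2, Mul(-92, g)))
Add(Function('r')(73, Pow(Add(8, -63), -1)), Mul(-1, 33856)) = Add(Add(-2, Mul(-92, 73)), Mul(-1, 33856)) = Add(Add(-2, -6716), -33856) = Add(-6718, -33856) = -40574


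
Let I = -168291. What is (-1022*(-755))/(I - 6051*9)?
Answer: -77161/22275 ≈ -3.4640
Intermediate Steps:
(-1022*(-755))/(I - 6051*9) = (-1022*(-755))/(-168291 - 6051*9) = 771610/(-168291 - 1*54459) = 771610/(-168291 - 54459) = 771610/(-222750) = 771610*(-1/222750) = -77161/22275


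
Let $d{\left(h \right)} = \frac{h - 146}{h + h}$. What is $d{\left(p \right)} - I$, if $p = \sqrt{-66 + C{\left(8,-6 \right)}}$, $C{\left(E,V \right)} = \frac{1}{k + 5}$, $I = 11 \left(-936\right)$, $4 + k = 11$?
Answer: $\frac{20593}{2} + \frac{146 i \sqrt{2373}}{791} \approx 10297.0 + 8.9914 i$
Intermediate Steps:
$k = 7$ ($k = -4 + 11 = 7$)
$I = -10296$
$C{\left(E,V \right)} = \frac{1}{12}$ ($C{\left(E,V \right)} = \frac{1}{7 + 5} = \frac{1}{12}$)
$p = \frac{i \sqrt{2373}}{6}$ ($p = \sqrt{-66 + \frac{1}{12}} = \sqrt{- \frac{791}{12}} = \frac{i \sqrt{2373}}{6} \approx 8.1189 i$)
$d{\left(h \right)} = \frac{-146 + h}{2 h}$
$d{\left(p \right)} - I = \frac{-146 + \frac{i \sqrt{2373}}{6}}{2 \frac{i \sqrt{2373}}{6}} - -10296 = \frac{- \frac{2 i \sqrt{2373}}{791} \left(-146 + \frac{i \sqrt{2373}}{6}\right)}{2} + 10296 = - \frac{i \sqrt{2373} \left(-146 + \frac{i \sqrt{2373}}{6}\right)}{791} + 10296 = 10296 - \frac{i \sqrt{2373} \left(-146 + \frac{i \sqrt{2373}}{6}\right)}{791}$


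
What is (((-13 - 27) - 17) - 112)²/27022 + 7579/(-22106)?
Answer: 106642432/149337083 ≈ 0.71411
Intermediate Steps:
(((-13 - 27) - 17) - 112)²/27022 + 7579/(-22106) = ((-40 - 17) - 112)²*(1/27022) + 7579*(-1/22106) = (-57 - 112)²*(1/27022) - 7579/22106 = (-169)²*(1/27022) - 7579/22106 = 28561*(1/27022) - 7579/22106 = 28561/27022 - 7579/22106 = 106642432/149337083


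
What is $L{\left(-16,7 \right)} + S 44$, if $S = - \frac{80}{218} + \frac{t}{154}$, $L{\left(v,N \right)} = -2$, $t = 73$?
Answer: $\frac{2068}{763} \approx 2.7104$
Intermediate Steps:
$S = \frac{1797}{16786}$ ($S = - \frac{80}{218} + \frac{73}{154} = \left(-80\right) \frac{1}{218} + 73 \cdot \frac{1}{154} = - \frac{40}{109} + \frac{73}{154} = \frac{1797}{16786} \approx 0.10705$)
$L{\left(-16,7 \right)} + S 44 = -2 + \frac{1797}{16786} \cdot 44 = -2 + \frac{3594}{763} = \frac{2068}{763}$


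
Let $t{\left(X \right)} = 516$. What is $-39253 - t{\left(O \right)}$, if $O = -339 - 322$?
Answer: $-39769$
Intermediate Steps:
$O = -661$
$-39253 - t{\left(O \right)} = -39253 - 516 = -39769$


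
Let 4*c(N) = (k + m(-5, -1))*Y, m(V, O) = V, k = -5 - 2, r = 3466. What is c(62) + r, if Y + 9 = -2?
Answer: 3499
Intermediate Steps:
Y = -11 (Y = -9 - 2 = -11)
k = -7
c(N) = 33 (c(N) = ((-7 - 5)*(-11))/4 = (-12*(-11))/4 = (¼)*132 = 33)
c(62) + r = 33 + 3466 = 3499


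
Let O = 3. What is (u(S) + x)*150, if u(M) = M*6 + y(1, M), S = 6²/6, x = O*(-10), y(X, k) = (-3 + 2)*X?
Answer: 750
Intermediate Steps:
y(X, k) = -X
x = -30 (x = 3*(-10) = -30)
S = 6 (S = 36*(⅙) = 6)
u(M) = -1 + 6*M (u(M) = M*6 - 1*1 = 6*M - 1 = -1 + 6*M)
(u(S) + x)*150 = ((-1 + 6*6) - 30)*150 = ((-1 + 36) - 30)*150 = (35 - 30)*150 = 5*150 = 750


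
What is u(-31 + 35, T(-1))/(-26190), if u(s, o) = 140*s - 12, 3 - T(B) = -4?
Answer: -274/13095 ≈ -0.020924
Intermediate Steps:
T(B) = 7 (T(B) = 3 - 1*(-4) = 3 + 4 = 7)
u(s, o) = -12 + 140*s
u(-31 + 35, T(-1))/(-26190) = (-12 + 140*(-31 + 35))/(-26190) = (-12 + 140*4)*(-1/26190) = (-12 + 560)*(-1/26190) = 548*(-1/26190) = -274/13095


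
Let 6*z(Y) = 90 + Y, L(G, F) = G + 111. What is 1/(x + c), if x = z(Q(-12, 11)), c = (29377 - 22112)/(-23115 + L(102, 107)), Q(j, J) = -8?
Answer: 22902/305729 ≈ 0.074909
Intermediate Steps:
L(G, F) = 111 + G
z(Y) = 15 + Y/6 (z(Y) = (90 + Y)/6 = 15 + Y/6)
c = -7265/22902 (c = (29377 - 22112)/(-23115 + (111 + 102)) = 7265/(-23115 + 213) = 7265/(-22902) = 7265*(-1/22902) = -7265/22902 ≈ -0.31722)
x = 41/3 (x = 15 + (⅙)*(-8) = 15 - 4/3 = 41/3 ≈ 13.667)
1/(x + c) = 1/(41/3 - 7265/22902) = 1/(305729/22902) = 22902/305729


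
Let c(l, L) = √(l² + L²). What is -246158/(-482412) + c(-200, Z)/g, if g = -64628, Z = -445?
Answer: 123079/241206 - 5*√9521/64628 ≈ 0.50272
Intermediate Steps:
c(l, L) = √(L² + l²)
-246158/(-482412) + c(-200, Z)/g = -246158/(-482412) + √((-445)² + (-200)²)/(-64628) = -246158*(-1/482412) + √(198025 + 40000)*(-1/64628) = 123079/241206 + √238025*(-1/64628) = 123079/241206 + (5*√9521)*(-1/64628) = 123079/241206 - 5*√9521/64628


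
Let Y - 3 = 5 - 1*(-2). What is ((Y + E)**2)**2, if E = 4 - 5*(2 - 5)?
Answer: 707281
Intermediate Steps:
Y = 10 (Y = 3 + (5 - 1*(-2)) = 3 + (5 + 2) = 3 + 7 = 10)
E = 19 (E = 4 - 5*(-3) = 4 + 15 = 19)
((Y + E)**2)**2 = ((10 + 19)**2)**2 = (29**2)**2 = 841**2 = 707281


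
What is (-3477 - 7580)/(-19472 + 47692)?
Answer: -11057/28220 ≈ -0.39181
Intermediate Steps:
(-3477 - 7580)/(-19472 + 47692) = -11057/28220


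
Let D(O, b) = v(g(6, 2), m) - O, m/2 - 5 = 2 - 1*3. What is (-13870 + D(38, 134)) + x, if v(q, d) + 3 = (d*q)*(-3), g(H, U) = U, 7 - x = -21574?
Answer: 7622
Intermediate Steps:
x = 21581 (x = 7 - 1*(-21574) = 7 + 21574 = 21581)
m = 8 (m = 10 + 2*(2 - 1*3) = 10 + 2*(2 - 3) = 10 + 2*(-1) = 10 - 2 = 8)
v(q, d) = -3 - 3*d*q (v(q, d) = -3 + (d*q)*(-3) = -3 - 3*d*q)
D(O, b) = -51 - O (D(O, b) = (-3 - 3*8*2) - O = (-3 - 48) - O = -51 - O)
(-13870 + D(38, 134)) + x = (-13870 + (-51 - 1*38)) + 21581 = (-13870 + (-51 - 38)) + 21581 = (-13870 - 89) + 21581 = -13959 + 21581 = 7622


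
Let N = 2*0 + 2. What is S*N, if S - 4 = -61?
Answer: -114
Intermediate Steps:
S = -57 (S = 4 - 61 = -57)
N = 2 (N = 0 + 2 = 2)
S*N = -57*2 = -114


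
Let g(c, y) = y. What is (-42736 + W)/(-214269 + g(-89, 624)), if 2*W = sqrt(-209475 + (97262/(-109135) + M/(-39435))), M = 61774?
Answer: 42736/213645 - I*sqrt(155199058268266155272415)/367788903961050 ≈ 0.20003 - 0.0010711*I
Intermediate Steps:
W = I*sqrt(155199058268266155272415)/1721495490 (W = sqrt(-209475 + (97262/(-109135) + 61774/(-39435)))/2 = sqrt(-209475 + (97262*(-1/109135) + 61774*(-1/39435)))/2 = sqrt(-209475 + (-97262/109135 - 61774/39435))/2 = sqrt(-209475 - 2115446492/860747745)/2 = sqrt(-180307249330367/860747745)/2 = (I*sqrt(155199058268266155272415)/860747745)/2 = I*sqrt(155199058268266155272415)/1721495490 ≈ 228.84*I)
(-42736 + W)/(-214269 + g(-89, 624)) = (-42736 + I*sqrt(155199058268266155272415)/1721495490)/(-214269 + 624) = (-42736 + I*sqrt(155199058268266155272415)/1721495490)/(-213645) = (-42736 + I*sqrt(155199058268266155272415)/1721495490)*(-1/213645) = 42736/213645 - I*sqrt(155199058268266155272415)/367788903961050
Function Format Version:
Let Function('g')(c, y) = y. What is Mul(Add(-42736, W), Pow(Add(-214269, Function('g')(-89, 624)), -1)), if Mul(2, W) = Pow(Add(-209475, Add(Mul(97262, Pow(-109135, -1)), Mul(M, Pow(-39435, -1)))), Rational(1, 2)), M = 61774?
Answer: Add(Rational(42736, 213645), Mul(Rational(-1, 367788903961050), I, Pow(155199058268266155272415, Rational(1, 2)))) ≈ Add(0.20003, Mul(-0.0010711, I))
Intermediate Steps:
W = Mul(Rational(1, 1721495490), I, Pow(155199058268266155272415, Rational(1, 2))) (W = Mul(Rational(1, 2), Pow(Add(-209475, Add(Mul(97262, Pow(-109135, -1)), Mul(61774, Pow(-39435, -1)))), Rational(1, 2))) = Mul(Rational(1, 2), Pow(Add(-209475, Add(Mul(97262, Rational(-1, 109135)), Mul(61774, Rational(-1, 39435)))), Rational(1, 2))) = Mul(Rational(1, 2), Pow(Add(-209475, Add(Rational(-97262, 109135), Rational(-61774, 39435))), Rational(1, 2))) = Mul(Rational(1, 2), Pow(Add(-209475, Rational(-2115446492, 860747745)), Rational(1, 2))) = Mul(Rational(1, 2), Pow(Rational(-180307249330367, 860747745), Rational(1, 2))) = Mul(Rational(1, 2), Mul(Rational(1, 860747745), I, Pow(155199058268266155272415, Rational(1, 2)))) = Mul(Rational(1, 1721495490), I, Pow(155199058268266155272415, Rational(1, 2))) ≈ Mul(228.84, I))
Mul(Add(-42736, W), Pow(Add(-214269, Function('g')(-89, 624)), -1)) = Mul(Add(-42736, Mul(Rational(1, 1721495490), I, Pow(155199058268266155272415, Rational(1, 2)))), Pow(Add(-214269, 624), -1)) = Mul(Add(-42736, Mul(Rational(1, 1721495490), I, Pow(155199058268266155272415, Rational(1, 2)))), Pow(-213645, -1)) = Mul(Add(-42736, Mul(Rational(1, 1721495490), I, Pow(155199058268266155272415, Rational(1, 2)))), Rational(-1, 213645)) = Add(Rational(42736, 213645), Mul(Rational(-1, 367788903961050), I, Pow(155199058268266155272415, Rational(1, 2))))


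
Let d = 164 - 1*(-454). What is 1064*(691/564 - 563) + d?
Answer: -84192568/141 ≈ -5.9711e+5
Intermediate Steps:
d = 618 (d = 164 + 454 = 618)
1064*(691/564 - 563) + d = 1064*(691/564 - 563) + 618 = 1064*(-316841/564) + 618 = -84279706/141 + 618 = -84192568/141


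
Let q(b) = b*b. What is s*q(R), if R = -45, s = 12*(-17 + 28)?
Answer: 267300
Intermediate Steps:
s = 132 (s = 12*11 = 132)
q(b) = b²
s*q(R) = 132*(-45)² = 132*2025 = 267300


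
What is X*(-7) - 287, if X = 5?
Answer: -322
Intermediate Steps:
X*(-7) - 287 = 5*(-7) - 287 = -35 - 287 = -322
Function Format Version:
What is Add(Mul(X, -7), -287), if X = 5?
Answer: -322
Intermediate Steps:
Add(Mul(X, -7), -287) = Add(Mul(5, -7), -287) = Add(-35, -287) = -322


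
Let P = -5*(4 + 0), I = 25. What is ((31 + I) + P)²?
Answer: 1296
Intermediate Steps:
P = -20 (P = -5*4 = -20)
((31 + I) + P)² = ((31 + 25) - 20)² = (56 - 20)² = 36² = 1296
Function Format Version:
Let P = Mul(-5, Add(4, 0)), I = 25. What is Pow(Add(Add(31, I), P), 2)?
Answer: 1296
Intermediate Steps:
P = -20 (P = Mul(-5, 4) = -20)
Pow(Add(Add(31, I), P), 2) = Pow(Add(Add(31, 25), -20), 2) = Pow(Add(56, -20), 2) = Pow(36, 2) = 1296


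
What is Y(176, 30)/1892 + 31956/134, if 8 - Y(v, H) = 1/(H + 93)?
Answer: 3718402109/15591972 ≈ 238.48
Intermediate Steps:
Y(v, H) = 8 - 1/(93 + H) (Y(v, H) = 8 - 1/(H + 93) = 8 - 1/(93 + H))
Y(176, 30)/1892 + 31956/134 = ((743 + 8*30)/(93 + 30))/1892 + 31956/134 = ((743 + 240)/123)*(1/1892) + 31956*(1/134) = ((1/123)*983)*(1/1892) + 15978/67 = (983/123)*(1/1892) + 15978/67 = 983/232716 + 15978/67 = 3718402109/15591972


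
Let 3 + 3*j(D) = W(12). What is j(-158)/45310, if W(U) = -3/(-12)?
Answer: -11/543720 ≈ -2.0231e-5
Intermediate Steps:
W(U) = 1/4 (W(U) = -3*(-1/12) = 1/4)
j(D) = -11/12 (j(D) = -1 + (1/3)*(1/4) = -1 + 1/12 = -11/12)
j(-158)/45310 = -11/12/45310 = -11/12*1/45310 = -11/543720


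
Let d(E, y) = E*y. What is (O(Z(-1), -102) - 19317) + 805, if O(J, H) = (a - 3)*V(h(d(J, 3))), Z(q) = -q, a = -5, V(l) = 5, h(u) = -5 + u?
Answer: -18552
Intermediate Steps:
O(J, H) = -40 (O(J, H) = (-5 - 3)*5 = -8*5 = -40)
(O(Z(-1), -102) - 19317) + 805 = (-40 - 19317) + 805 = -19357 + 805 = -18552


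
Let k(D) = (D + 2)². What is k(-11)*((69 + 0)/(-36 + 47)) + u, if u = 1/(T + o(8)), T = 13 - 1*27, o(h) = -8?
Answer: 11177/22 ≈ 508.05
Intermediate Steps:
T = -14 (T = 13 - 27 = -14)
k(D) = (2 + D)²
u = -1/22 (u = 1/(-14 - 8) = 1/(-22) = -1/22 ≈ -0.045455)
k(-11)*((69 + 0)/(-36 + 47)) + u = (2 - 11)²*((69 + 0)/(-36 + 47)) - 1/22 = (-9)²*(69/11) - 1/22 = 81*(69*(1/11)) - 1/22 = 81*(69/11) - 1/22 = 5589/11 - 1/22 = 11177/22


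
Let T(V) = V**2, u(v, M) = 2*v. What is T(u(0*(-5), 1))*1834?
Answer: 0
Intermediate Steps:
T(u(0*(-5), 1))*1834 = (2*(0*(-5)))**2*1834 = (2*0)**2*1834 = 0**2*1834 = 0*1834 = 0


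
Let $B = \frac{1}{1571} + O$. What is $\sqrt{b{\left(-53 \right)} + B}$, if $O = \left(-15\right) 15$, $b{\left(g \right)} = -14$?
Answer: $\frac{2 i \sqrt{147465057}}{1571} \approx 15.46 i$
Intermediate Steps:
$O = -225$
$B = - \frac{353474}{1571}$ ($B = \frac{1}{1571} - 225 = - \frac{353474}{1571} \approx -225.0$)
$\sqrt{b{\left(-53 \right)} + B} = \sqrt{-14 - \frac{353474}{1571}} = \sqrt{- \frac{375468}{1571}} = \frac{2 i \sqrt{147465057}}{1571}$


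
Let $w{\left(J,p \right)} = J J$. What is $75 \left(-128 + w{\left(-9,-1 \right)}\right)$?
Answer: $-3525$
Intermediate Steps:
$w{\left(J,p \right)} = J^{2}$
$75 \left(-128 + w{\left(-9,-1 \right)}\right) = 75 \left(-128 + \left(-9\right)^{2}\right) = 75 \left(-128 + 81\right) = 75 \left(-47\right) = -3525$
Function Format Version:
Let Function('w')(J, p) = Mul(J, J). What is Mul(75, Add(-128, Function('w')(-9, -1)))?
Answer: -3525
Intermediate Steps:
Function('w')(J, p) = Pow(J, 2)
Mul(75, Add(-128, Function('w')(-9, -1))) = Mul(75, Add(-128, Pow(-9, 2))) = Mul(75, Add(-128, 81)) = Mul(75, -47) = -3525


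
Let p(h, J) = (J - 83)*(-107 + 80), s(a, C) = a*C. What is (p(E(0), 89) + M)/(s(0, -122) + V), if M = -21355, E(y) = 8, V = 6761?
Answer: -21517/6761 ≈ -3.1825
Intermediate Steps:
s(a, C) = C*a
p(h, J) = 2241 - 27*J (p(h, J) = (-83 + J)*(-27) = 2241 - 27*J)
(p(E(0), 89) + M)/(s(0, -122) + V) = ((2241 - 27*89) - 21355)/(-122*0 + 6761) = ((2241 - 2403) - 21355)/(0 + 6761) = (-162 - 21355)/6761 = -21517*1/6761 = -21517/6761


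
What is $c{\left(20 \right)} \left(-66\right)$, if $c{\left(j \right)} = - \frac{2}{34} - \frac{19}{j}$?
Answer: $\frac{11319}{170} \approx 66.582$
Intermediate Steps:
$c{\left(j \right)} = - \frac{1}{17} - \frac{19}{j}$ ($c{\left(j \right)} = \left(-2\right) \frac{1}{34} - \frac{19}{j} = - \frac{1}{17} - \frac{19}{j}$)
$c{\left(20 \right)} \left(-66\right) = \frac{-323 - 20}{17 \cdot 20} \left(-66\right) = \frac{1}{17} \cdot \frac{1}{20} \left(-323 - 20\right) \left(-66\right) = \frac{1}{17} \cdot \frac{1}{20} \left(-343\right) \left(-66\right) = \left(- \frac{343}{340}\right) \left(-66\right) = \frac{11319}{170}$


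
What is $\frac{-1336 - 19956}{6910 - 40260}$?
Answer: $\frac{10646}{16675} \approx 0.63844$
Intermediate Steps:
$\frac{-1336 - 19956}{6910 - 40260} = \frac{-1336 - 19956}{-33350} = \left(-1336 - 19956\right) \left(- \frac{1}{33350}\right) = \left(-21292\right) \left(- \frac{1}{33350}\right) = \frac{10646}{16675}$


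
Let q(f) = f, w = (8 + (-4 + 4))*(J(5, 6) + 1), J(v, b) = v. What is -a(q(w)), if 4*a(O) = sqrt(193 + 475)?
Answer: -sqrt(167)/2 ≈ -6.4614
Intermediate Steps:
w = 48 (w = (8 + (-4 + 4))*(5 + 1) = (8 + 0)*6 = 8*6 = 48)
a(O) = sqrt(167)/2 (a(O) = sqrt(193 + 475)/4 = sqrt(668)/4 = (2*sqrt(167))/4 = sqrt(167)/2)
-a(q(w)) = -sqrt(167)/2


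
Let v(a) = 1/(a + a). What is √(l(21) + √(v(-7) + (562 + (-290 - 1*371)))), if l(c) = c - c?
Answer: (-1387)^(¼)*14^(¾)/14 ≈ 2.2309 + 2.2309*I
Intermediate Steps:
v(a) = 1/(2*a)
l(c) = 0
√(l(21) + √(v(-7) + (562 + (-290 - 1*371)))) = √(0 + √((½)/(-7) + (562 + (-290 - 1*371)))) = √(0 + √((½)*(-⅐) + (562 + (-290 - 371)))) = √(0 + √(-1/14 + (562 - 661))) = √(0 + √(-1/14 - 99)) = √(0 + √(-1387/14)) = √(0 + I*√19418/14) = √(I*√19418/14) = 14^(¾)*1387^(¼)*√I/14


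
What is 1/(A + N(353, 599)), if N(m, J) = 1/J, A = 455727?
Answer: 599/272980474 ≈ 2.1943e-6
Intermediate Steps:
1/(A + N(353, 599)) = 1/(455727 + 1/599) = 1/(272980474/599) = 599/272980474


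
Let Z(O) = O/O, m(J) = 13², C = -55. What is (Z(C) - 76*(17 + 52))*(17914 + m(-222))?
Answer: -94809169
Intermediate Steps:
m(J) = 169
Z(O) = 1
(Z(C) - 76*(17 + 52))*(17914 + m(-222)) = (1 - 76*(17 + 52))*(17914 + 169) = (1 - 76*69)*18083 = (1 - 5244)*18083 = -5243*18083 = -94809169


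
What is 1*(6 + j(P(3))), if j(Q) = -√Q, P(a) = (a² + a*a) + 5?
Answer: 6 - √23 ≈ 1.2042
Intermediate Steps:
P(a) = 5 + 2*a² (P(a) = (a² + a²) + 5 = 2*a² + 5 = 5 + 2*a²)
1*(6 + j(P(3))) = 1*(6 - √(5 + 2*3²)) = 1*(6 - √(5 + 2*9)) = 1*(6 - √(5 + 18)) = 1*(6 - √23) = 6 - √23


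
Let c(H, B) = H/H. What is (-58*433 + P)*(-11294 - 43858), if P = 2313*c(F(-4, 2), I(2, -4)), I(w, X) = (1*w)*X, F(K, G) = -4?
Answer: 1257520752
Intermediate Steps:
I(w, X) = X*w (I(w, X) = w*X = X*w)
c(H, B) = 1
P = 2313 (P = 2313*1 = 2313)
(-58*433 + P)*(-11294 - 43858) = (-58*433 + 2313)*(-11294 - 43858) = (-25114 + 2313)*(-55152) = -22801*(-55152) = 1257520752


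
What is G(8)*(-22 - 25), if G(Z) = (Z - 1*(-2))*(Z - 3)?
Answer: -2350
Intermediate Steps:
G(Z) = (-3 + Z)*(2 + Z) (G(Z) = (Z + 2)*(-3 + Z) = (2 + Z)*(-3 + Z) = (-3 + Z)*(2 + Z))
G(8)*(-22 - 25) = (-6 + 8**2 - 1*8)*(-22 - 25) = (-6 + 64 - 8)*(-47) = 50*(-47) = -2350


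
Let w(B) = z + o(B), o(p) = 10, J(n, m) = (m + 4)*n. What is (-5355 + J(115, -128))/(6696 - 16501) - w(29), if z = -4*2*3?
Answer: 31377/1961 ≈ 16.001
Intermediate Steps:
J(n, m) = n*(4 + m) (J(n, m) = (4 + m)*n = n*(4 + m))
z = -24 (z = -8*3 = -24)
w(B) = -14 (w(B) = -24 + 10 = -14)
(-5355 + J(115, -128))/(6696 - 16501) - w(29) = (-5355 + 115*(4 - 128))/(6696 - 16501) - 1*(-14) = (-5355 + 115*(-124))/(-9805) + 14 = (-5355 - 14260)*(-1/9805) + 14 = -19615*(-1/9805) + 14 = 3923/1961 + 14 = 31377/1961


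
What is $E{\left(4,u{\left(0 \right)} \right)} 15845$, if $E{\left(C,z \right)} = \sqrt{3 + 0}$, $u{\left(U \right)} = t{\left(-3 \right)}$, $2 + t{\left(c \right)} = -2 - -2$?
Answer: $15845 \sqrt{3} \approx 27444.0$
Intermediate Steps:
$t{\left(c \right)} = -2$ ($t{\left(c \right)} = -2 - 0 = -2 + \left(-2 + 2\right) = -2 + 0 = -2$)
$u{\left(U \right)} = -2$
$E{\left(C,z \right)} = \sqrt{3}$
$E{\left(4,u{\left(0 \right)} \right)} 15845 = \sqrt{3} \cdot 15845 = 15845 \sqrt{3}$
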